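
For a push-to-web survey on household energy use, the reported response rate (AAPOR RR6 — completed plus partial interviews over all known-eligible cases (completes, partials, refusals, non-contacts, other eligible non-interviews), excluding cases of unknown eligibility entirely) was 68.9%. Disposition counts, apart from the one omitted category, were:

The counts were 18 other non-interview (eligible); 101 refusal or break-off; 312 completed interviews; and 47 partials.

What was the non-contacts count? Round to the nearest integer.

43

Top: 312 + 47 = 359
RR6 = 359 / D = 0.689
D = 359 / 0.689 = 521.0
Other denominator terms total 478
non-contacts = 521.0 − 478 ≈ 43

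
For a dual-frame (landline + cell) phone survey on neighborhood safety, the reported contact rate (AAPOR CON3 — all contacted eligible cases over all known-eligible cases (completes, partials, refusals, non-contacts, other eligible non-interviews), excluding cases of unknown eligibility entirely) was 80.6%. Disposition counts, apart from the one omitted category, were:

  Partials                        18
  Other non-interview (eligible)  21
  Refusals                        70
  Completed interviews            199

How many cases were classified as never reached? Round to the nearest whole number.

74

Numerator → 199 + 18 + 70 + 21 = 308
CON3 = 308 / D = 0.806
D = 308 / 0.806 = 382.1
Remaining denominator categories sum to 308
never reached = 382.1 − 308 ≈ 74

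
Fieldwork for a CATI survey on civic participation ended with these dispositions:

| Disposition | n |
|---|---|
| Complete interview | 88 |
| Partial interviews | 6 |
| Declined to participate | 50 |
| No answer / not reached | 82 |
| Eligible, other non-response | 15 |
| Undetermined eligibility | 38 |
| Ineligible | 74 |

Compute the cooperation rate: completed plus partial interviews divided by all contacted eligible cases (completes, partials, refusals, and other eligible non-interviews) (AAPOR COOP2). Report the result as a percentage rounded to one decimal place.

Top → 88 + 6 = 94
Denominator → 88 + 6 + 50 + 15 = 159
COOP2 = 94 / 159 = 0.5912

59.1%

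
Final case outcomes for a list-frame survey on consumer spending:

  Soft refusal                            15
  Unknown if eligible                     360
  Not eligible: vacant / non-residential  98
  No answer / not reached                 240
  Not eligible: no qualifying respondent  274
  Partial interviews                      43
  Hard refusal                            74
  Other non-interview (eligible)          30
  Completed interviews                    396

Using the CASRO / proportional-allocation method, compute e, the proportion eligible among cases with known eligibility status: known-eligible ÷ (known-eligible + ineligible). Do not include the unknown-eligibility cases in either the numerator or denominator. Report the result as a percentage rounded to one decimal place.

Declined to participate = 74 + 15 = 89
Not eligible = 274 + 98 = 372
Determined eligible → 396 + 43 + 89 + 240 + 30 = 798
e = 798 / (798 + 372) = 798 / 1170 = 0.6821

68.2%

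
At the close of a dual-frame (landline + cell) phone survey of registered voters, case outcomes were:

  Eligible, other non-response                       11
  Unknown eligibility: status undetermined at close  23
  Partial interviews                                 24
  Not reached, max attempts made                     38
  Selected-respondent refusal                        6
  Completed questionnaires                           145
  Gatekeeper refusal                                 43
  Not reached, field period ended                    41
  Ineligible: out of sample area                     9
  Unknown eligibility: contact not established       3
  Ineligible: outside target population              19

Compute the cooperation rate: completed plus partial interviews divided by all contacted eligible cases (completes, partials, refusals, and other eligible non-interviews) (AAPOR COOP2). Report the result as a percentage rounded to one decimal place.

Declined to participate = 43 + 6 = 49
No contact after all attempts = 41 + 38 = 79
Undetermined eligibility = 3 + 23 = 26
Screened out, ineligible = 19 + 9 = 28
Numerator → 145 + 24 = 169
Denominator → 145 + 24 + 49 + 11 = 229
COOP2 = 169 / 229 = 0.7380

73.8%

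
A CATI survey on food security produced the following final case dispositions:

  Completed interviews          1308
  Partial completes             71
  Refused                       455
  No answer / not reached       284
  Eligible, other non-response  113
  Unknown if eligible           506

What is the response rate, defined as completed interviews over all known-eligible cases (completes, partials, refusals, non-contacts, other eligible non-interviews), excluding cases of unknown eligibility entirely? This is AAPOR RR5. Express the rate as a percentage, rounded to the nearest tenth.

58.6%

Numerator: 1308
Denominator: 1308 + 71 + 455 + 284 + 113 = 2231
RR5 = 1308 / 2231 = 0.5863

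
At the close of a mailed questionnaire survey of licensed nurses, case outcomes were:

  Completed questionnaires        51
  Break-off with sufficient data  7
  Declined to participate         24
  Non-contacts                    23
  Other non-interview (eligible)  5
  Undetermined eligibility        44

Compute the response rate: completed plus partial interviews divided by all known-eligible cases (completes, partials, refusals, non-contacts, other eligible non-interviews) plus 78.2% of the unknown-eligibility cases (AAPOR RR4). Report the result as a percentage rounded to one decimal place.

Numerator: 51 + 7 = 58
Known eligible: 51 + 7 + 24 + 23 + 5 = 110
Estimated eligible among unknowns: 0.7820 × 44 = 34.41
Denom: 110 + 34.41 = 144.41
RR4 = 58 / 144.41 = 0.4016

40.2%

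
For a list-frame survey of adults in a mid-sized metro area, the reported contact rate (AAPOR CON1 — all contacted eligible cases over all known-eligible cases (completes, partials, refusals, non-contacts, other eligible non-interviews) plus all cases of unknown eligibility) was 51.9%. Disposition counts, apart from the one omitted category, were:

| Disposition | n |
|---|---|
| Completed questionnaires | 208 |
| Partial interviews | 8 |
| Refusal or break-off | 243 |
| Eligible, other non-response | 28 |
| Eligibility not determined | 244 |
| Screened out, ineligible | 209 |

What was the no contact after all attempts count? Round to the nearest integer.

207

Top: 208 + 8 + 243 + 28 = 487
CON1 = 487 / D = 0.519
D = 487 / 0.519 = 938.3
Remaining denominator categories sum to 731
no contact after all attempts = 938.3 − 731 ≈ 207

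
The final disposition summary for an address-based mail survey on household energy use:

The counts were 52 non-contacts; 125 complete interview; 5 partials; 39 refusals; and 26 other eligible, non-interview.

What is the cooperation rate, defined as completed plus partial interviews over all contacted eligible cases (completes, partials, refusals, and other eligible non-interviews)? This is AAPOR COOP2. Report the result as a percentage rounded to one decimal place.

66.7%

Numerator = 125 + 5 = 130
Base = 125 + 5 + 39 + 26 = 195
COOP2 = 130 / 195 = 0.6667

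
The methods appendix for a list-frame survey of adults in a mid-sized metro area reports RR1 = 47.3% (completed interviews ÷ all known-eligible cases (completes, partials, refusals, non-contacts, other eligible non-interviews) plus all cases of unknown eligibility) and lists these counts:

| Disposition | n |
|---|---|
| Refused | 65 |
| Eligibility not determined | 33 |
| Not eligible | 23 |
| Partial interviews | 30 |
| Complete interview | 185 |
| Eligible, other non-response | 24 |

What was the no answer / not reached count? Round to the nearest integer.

RR1 = 185 / D = 0.473
D = 185 / 0.473 = 391.1
Other denominator terms total 337
no answer / not reached = 391.1 − 337 ≈ 54

54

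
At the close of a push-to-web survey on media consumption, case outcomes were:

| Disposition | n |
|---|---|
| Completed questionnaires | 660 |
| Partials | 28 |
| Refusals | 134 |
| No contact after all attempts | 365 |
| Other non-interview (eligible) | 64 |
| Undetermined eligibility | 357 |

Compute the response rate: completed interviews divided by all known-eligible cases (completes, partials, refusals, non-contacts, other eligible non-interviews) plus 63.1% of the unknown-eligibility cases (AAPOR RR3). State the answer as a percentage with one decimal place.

Num → 660
Eligible (known) → 660 + 28 + 134 + 365 + 64 = 1251
Eligible share of unknowns → 0.6310 × 357 = 225.27
Base → 1251 + 225.27 = 1476.27
RR3 = 660 / 1476.27 = 0.4471

44.7%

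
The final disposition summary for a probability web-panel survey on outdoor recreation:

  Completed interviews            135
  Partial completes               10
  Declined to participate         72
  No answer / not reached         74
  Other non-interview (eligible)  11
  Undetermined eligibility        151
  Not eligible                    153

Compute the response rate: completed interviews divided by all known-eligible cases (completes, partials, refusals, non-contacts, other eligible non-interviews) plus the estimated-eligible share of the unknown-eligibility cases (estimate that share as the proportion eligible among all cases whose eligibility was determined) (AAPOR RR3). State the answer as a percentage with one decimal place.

Numerator → 135
Known eligible → 135 + 10 + 72 + 74 + 11 = 302
e = 302 / (302 + 153) = 302 / 455 = 0.6637
Estimated eligible among unknowns → 0.6637 × 151 = 100.22
Denom → 302 + 100.22 = 402.22
RR3 = 135 / 402.22 = 0.3356

33.6%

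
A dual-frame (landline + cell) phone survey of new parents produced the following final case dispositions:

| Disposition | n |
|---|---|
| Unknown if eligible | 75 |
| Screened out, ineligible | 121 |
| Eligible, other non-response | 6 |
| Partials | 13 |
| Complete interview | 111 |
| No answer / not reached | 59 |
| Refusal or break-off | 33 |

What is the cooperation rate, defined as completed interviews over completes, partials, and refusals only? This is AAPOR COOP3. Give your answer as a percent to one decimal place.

70.7%

Numerator → 111
Denom → 111 + 13 + 33 = 157
COOP3 = 111 / 157 = 0.7070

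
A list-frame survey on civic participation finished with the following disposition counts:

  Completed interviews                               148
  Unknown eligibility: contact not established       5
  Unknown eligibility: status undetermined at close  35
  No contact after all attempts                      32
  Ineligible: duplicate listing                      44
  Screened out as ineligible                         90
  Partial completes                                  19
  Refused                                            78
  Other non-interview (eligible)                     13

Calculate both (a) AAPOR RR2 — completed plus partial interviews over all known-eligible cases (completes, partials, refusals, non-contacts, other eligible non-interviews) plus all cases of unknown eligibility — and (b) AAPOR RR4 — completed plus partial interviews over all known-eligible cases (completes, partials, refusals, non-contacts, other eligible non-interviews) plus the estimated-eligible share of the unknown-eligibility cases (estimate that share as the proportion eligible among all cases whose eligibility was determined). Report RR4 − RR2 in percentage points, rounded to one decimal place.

2.0

Eligibility not determined = 5 + 35 = 40
Screened out, ineligible = 90 + 44 = 134
Numerator → 148 + 19 = 167
Base → 148 + 19 + 78 + 32 + 13 + 40 = 330
RR2 = 167 / 330 = 0.5061
Known eligible → 148 + 19 + 78 + 32 + 13 = 290
e = 290 / (290 + 134) = 290 / 424 = 0.6840
Eligible share of unknowns → 0.6840 × 40 = 27.36
Base → 290 + 27.36 = 317.36
RR4 = 167 / 317.36 = 0.5262
Difference = 52.62 − 50.61 = 2.01 percentage points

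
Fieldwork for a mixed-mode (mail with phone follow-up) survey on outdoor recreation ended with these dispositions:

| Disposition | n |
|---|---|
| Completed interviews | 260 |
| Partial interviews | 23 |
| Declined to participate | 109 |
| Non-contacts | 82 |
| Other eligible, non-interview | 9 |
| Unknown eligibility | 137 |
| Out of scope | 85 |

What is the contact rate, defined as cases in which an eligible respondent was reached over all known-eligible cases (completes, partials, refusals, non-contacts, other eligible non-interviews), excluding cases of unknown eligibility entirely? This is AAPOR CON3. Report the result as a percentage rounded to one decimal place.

83.0%

Numerator → 260 + 23 + 109 + 9 = 401
Denom → 260 + 23 + 109 + 82 + 9 = 483
CON3 = 401 / 483 = 0.8302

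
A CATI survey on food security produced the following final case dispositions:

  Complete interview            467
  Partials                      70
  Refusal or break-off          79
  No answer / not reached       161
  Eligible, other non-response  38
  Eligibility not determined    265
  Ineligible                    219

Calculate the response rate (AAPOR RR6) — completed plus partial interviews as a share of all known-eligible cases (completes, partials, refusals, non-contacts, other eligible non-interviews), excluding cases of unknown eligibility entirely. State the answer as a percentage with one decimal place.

65.9%

Top = 467 + 70 = 537
Denominator = 467 + 70 + 79 + 161 + 38 = 815
RR6 = 537 / 815 = 0.6589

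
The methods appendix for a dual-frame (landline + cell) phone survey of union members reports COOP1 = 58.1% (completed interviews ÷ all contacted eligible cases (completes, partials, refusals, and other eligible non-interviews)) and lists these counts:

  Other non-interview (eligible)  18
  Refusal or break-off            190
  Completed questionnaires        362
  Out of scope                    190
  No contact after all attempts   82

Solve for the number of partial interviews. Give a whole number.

COOP1 = 362 / D = 0.581
D = 362 / 0.581 = 623.1
Remaining denominator categories sum to 570
partial interviews = 623.1 − 570 ≈ 53

53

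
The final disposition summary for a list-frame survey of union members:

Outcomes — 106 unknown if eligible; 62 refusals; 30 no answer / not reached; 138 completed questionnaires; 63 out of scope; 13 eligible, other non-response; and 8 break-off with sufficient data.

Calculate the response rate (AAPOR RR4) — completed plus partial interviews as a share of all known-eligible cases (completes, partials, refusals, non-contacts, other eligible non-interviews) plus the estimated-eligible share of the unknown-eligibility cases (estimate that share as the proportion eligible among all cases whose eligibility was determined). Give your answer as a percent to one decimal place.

Top = 138 + 8 = 146
Eligible (known) = 138 + 8 + 62 + 30 + 13 = 251
e = 251 / (251 + 63) = 251 / 314 = 0.7994
Eligible share of unknowns = 0.7994 × 106 = 84.74
Base = 251 + 84.74 = 335.74
RR4 = 146 / 335.74 = 0.4349

43.5%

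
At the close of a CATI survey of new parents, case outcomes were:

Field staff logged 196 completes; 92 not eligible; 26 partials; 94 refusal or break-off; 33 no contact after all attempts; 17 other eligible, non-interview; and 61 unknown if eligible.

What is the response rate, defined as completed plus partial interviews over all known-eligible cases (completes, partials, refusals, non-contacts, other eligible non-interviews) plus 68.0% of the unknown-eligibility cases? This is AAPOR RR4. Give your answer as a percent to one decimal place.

54.5%

Top → 196 + 26 = 222
Known eligible → 196 + 26 + 94 + 33 + 17 = 366
Estimated eligible among unknowns → 0.6800 × 61 = 41.48
Base → 366 + 41.48 = 407.48
RR4 = 222 / 407.48 = 0.5448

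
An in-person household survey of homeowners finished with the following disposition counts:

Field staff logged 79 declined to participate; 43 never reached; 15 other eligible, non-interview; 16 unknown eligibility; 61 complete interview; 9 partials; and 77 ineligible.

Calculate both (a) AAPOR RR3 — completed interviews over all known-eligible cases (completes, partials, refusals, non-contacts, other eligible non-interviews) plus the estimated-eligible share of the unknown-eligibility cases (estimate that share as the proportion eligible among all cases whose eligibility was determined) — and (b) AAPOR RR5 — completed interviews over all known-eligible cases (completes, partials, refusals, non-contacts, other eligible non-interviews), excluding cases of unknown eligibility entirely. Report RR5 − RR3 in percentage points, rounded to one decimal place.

1.6

Numerator = 61
Known eligible = 61 + 9 + 79 + 43 + 15 = 207
e = 207 / (207 + 77) = 207 / 284 = 0.7289
Estimated eligible among unknowns = 0.7289 × 16 = 11.66
Denominator = 207 + 11.66 = 218.66
RR3 = 61 / 218.66 = 0.2790
Denominator = 61 + 9 + 79 + 43 + 15 = 207
RR5 = 61 / 207 = 0.2947
Difference = 29.47 − 27.90 = 1.57 percentage points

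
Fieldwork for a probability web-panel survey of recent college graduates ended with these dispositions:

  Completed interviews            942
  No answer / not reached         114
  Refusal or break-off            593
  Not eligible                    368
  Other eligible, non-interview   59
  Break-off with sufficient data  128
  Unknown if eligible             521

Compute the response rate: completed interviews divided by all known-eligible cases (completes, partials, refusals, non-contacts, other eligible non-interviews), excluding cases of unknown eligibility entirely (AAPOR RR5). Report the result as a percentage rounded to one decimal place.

51.3%

Num = 942
Base = 942 + 128 + 593 + 114 + 59 = 1836
RR5 = 942 / 1836 = 0.5131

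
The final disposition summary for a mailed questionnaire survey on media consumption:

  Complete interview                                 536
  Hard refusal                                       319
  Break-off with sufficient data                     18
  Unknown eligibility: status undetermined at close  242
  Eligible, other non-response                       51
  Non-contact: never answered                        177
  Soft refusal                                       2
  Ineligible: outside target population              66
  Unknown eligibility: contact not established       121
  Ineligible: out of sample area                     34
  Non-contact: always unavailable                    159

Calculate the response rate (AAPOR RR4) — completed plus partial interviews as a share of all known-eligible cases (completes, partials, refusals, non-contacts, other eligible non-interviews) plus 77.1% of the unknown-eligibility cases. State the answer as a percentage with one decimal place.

Refusals = 319 + 2 = 321
Never reached = 177 + 159 = 336
Unknown if eligible = 121 + 242 = 363
Out of scope = 66 + 34 = 100
Numerator → 536 + 18 = 554
Determined eligible → 536 + 18 + 321 + 336 + 51 = 1262
Estimated eligible among unknowns → 0.7710 × 363 = 279.87
Denominator → 1262 + 279.87 = 1541.87
RR4 = 554 / 1541.87 = 0.3593

35.9%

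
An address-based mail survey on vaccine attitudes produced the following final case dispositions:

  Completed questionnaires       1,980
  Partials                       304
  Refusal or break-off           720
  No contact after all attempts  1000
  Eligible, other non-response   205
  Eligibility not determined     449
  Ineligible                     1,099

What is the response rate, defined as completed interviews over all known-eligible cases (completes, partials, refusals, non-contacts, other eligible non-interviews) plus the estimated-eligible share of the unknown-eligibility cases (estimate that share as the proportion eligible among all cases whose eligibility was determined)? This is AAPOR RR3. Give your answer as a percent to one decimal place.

Num = 1980
Determined eligible = 1980 + 304 + 720 + 1000 + 205 = 4209
e = 4209 / (4209 + 1099) = 4209 / 5308 = 0.7930
e × U = 0.7930 × 449 = 356.06
Denominator = 4209 + 356.06 = 4565.06
RR3 = 1980 / 4565.06 = 0.4337

43.4%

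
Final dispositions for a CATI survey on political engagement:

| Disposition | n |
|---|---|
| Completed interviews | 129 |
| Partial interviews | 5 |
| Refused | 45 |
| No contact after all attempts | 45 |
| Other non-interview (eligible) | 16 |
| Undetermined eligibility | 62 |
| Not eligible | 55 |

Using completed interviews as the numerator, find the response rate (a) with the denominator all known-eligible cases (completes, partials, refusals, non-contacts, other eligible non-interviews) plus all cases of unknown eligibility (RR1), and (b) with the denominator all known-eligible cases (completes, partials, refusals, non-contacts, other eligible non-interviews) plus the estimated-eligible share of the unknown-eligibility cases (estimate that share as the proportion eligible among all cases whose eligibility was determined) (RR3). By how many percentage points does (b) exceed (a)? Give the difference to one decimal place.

Numerator = 129
Denom = 129 + 5 + 45 + 45 + 16 + 62 = 302
RR1 = 129 / 302 = 0.4272
Eligible (known) = 129 + 5 + 45 + 45 + 16 = 240
e = 240 / (240 + 55) = 240 / 295 = 0.8136
Eligible share of unknowns = 0.8136 × 62 = 50.44
Denom = 240 + 50.44 = 290.44
RR3 = 129 / 290.44 = 0.4442
Difference = 44.42 − 42.72 = 1.70 percentage points

1.7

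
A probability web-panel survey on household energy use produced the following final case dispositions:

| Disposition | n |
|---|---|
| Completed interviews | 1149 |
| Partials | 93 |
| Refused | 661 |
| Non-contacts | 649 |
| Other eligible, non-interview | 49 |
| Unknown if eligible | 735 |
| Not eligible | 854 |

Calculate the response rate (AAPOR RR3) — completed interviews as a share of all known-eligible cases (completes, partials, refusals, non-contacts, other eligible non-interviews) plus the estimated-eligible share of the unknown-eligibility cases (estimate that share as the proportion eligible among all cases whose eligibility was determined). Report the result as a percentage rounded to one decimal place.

36.4%

Top → 1149
Determined eligible → 1149 + 93 + 661 + 649 + 49 = 2601
e = 2601 / (2601 + 854) = 2601 / 3455 = 0.7528
e × U → 0.7528 × 735 = 553.31
Denom → 2601 + 553.31 = 3154.31
RR3 = 1149 / 3154.31 = 0.3643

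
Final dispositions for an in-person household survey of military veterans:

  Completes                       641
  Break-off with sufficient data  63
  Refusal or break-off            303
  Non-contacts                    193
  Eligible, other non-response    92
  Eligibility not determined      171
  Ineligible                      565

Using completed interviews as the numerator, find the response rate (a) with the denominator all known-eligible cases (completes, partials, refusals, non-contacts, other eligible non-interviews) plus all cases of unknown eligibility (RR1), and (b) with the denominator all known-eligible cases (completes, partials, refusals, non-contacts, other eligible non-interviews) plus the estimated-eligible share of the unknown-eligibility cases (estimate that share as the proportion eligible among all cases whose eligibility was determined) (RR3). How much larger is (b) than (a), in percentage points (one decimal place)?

Num = 641
Denom = 641 + 63 + 303 + 193 + 92 + 171 = 1463
RR1 = 641 / 1463 = 0.4381
Eligible (known) = 641 + 63 + 303 + 193 + 92 = 1292
e = 1292 / (1292 + 565) = 1292 / 1857 = 0.6957
Estimated eligible among unknowns = 0.6957 × 171 = 118.96
Denom = 1292 + 118.96 = 1410.96
RR3 = 641 / 1410.96 = 0.4543
Difference = 45.43 − 43.81 = 1.62 percentage points

1.6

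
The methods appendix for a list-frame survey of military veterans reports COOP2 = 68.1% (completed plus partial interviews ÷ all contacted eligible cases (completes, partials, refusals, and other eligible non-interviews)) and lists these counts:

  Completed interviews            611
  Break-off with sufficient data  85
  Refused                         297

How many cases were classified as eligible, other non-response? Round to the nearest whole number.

29

Num → 611 + 85 = 696
COOP2 = 696 / D = 0.681
D = 696 / 0.681 = 1022.0
Other denominator terms total 993
eligible, other non-response = 1022.0 − 993 ≈ 29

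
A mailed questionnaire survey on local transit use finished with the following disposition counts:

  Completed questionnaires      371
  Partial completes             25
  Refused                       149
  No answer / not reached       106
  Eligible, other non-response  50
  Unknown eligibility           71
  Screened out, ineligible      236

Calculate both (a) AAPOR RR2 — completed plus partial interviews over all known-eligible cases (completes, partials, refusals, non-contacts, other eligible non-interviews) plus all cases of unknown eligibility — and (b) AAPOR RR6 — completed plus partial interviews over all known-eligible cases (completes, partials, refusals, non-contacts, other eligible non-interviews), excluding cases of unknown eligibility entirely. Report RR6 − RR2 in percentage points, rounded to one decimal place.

5.2

Num → 371 + 25 = 396
Base → 371 + 25 + 149 + 106 + 50 + 71 = 772
RR2 = 396 / 772 = 0.5130
Base → 371 + 25 + 149 + 106 + 50 = 701
RR6 = 396 / 701 = 0.5649
Difference = 56.49 − 51.30 = 5.19 percentage points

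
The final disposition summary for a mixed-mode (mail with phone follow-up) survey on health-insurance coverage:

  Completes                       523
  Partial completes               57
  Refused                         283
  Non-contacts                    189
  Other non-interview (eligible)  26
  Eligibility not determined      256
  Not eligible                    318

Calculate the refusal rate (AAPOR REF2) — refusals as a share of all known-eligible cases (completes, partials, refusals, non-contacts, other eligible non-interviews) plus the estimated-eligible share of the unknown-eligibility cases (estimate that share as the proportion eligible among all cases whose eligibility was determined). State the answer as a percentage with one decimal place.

Num → 283
Eligible (known) → 523 + 57 + 283 + 189 + 26 = 1078
e = 1078 / (1078 + 318) = 1078 / 1396 = 0.7722
e × U → 0.7722 × 256 = 197.68
Denominator → 1078 + 197.68 = 1275.68
REF2 = 283 / 1275.68 = 0.2218

22.2%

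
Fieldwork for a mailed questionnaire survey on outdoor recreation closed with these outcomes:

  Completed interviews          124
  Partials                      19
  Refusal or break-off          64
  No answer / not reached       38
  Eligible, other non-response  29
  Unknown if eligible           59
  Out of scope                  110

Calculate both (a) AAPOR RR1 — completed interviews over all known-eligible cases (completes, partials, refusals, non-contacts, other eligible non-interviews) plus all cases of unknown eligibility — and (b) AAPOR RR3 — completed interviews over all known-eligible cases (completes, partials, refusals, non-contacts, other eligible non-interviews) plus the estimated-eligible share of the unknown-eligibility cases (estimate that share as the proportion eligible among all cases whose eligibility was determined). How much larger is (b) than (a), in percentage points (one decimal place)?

2.0

Num = 124
Base = 124 + 19 + 64 + 38 + 29 + 59 = 333
RR1 = 124 / 333 = 0.3724
Eligible (known) = 124 + 19 + 64 + 38 + 29 = 274
e = 274 / (274 + 110) = 274 / 384 = 0.7135
Eligible share of unknowns = 0.7135 × 59 = 42.10
Base = 274 + 42.10 = 316.10
RR3 = 124 / 316.10 = 0.3923
Difference = 39.23 − 37.24 = 1.99 percentage points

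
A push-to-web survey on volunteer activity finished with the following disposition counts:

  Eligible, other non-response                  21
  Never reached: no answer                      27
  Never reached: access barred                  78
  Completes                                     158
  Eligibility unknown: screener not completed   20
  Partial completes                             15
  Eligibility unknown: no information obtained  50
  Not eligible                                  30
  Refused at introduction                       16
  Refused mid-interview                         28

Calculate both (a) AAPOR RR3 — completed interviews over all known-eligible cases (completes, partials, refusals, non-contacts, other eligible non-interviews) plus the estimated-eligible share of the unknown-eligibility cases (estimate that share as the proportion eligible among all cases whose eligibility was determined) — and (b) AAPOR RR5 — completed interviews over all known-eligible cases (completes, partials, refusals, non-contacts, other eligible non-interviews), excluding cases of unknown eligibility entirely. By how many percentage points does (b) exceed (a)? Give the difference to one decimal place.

Declined to participate = 16 + 28 = 44
No contact after all attempts = 27 + 78 = 105
Unknown eligibility = 20 + 50 = 70
Numerator = 158
Determined eligible = 158 + 15 + 44 + 105 + 21 = 343
e = 343 / (343 + 30) = 343 / 373 = 0.9196
Eligible share of unknowns = 0.9196 × 70 = 64.37
Base = 343 + 64.37 = 407.37
RR3 = 158 / 407.37 = 0.3879
Base = 158 + 15 + 44 + 105 + 21 = 343
RR5 = 158 / 343 = 0.4606
Difference = 46.06 − 38.79 = 7.27 percentage points

7.3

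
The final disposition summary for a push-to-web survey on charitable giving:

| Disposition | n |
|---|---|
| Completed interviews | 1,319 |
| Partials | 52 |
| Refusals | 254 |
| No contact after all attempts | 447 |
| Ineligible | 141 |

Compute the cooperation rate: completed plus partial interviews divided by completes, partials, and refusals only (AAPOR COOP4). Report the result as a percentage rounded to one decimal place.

84.4%

Top → 1319 + 52 = 1371
Denom → 1319 + 52 + 254 = 1625
COOP4 = 1371 / 1625 = 0.8437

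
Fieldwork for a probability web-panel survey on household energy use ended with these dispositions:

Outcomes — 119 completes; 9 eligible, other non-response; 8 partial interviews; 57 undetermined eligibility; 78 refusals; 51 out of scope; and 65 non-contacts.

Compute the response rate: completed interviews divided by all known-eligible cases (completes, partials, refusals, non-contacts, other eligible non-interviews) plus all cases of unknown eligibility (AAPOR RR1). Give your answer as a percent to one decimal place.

35.4%

Num → 119
Base → 119 + 8 + 78 + 65 + 9 + 57 = 336
RR1 = 119 / 336 = 0.3542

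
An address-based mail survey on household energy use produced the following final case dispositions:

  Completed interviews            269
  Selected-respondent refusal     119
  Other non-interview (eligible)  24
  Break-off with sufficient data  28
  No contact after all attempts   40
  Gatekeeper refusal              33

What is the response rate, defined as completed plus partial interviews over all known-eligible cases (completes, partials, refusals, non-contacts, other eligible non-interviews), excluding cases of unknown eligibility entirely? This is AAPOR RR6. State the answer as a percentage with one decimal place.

57.9%

Refused = 33 + 119 = 152
Top: 269 + 28 = 297
Denom: 269 + 28 + 152 + 40 + 24 = 513
RR6 = 297 / 513 = 0.5789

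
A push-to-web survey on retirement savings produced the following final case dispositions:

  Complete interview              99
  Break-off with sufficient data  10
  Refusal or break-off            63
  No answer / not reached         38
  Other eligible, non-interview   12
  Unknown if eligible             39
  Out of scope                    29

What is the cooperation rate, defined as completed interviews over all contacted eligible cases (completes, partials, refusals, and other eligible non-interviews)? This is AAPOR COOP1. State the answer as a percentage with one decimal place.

Num → 99
Base → 99 + 10 + 63 + 12 = 184
COOP1 = 99 / 184 = 0.5380

53.8%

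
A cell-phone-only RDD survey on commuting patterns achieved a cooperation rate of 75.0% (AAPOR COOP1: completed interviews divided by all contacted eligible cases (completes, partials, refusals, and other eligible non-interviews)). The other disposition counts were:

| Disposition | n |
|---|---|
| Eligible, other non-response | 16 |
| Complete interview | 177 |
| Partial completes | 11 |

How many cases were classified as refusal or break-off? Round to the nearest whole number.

32

COOP1 = 177 / D = 0.750
D = 177 / 0.750 = 236.0
Remaining denominator categories sum to 204
refusal or break-off = 236.0 − 204 ≈ 32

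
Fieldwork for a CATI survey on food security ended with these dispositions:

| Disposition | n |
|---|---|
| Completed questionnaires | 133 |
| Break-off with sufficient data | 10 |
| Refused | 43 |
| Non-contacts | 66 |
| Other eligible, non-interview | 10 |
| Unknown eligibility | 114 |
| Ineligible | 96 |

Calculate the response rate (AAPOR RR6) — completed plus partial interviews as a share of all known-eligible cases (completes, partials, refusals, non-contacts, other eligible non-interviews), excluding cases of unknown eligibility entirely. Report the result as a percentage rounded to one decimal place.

54.6%

Num = 133 + 10 = 143
Base = 133 + 10 + 43 + 66 + 10 = 262
RR6 = 143 / 262 = 0.5458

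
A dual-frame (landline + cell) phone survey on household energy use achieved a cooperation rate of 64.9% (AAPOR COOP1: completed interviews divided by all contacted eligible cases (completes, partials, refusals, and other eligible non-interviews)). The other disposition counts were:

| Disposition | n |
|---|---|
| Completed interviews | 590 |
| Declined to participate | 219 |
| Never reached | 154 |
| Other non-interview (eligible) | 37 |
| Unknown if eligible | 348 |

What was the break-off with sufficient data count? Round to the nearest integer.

COOP1 = 590 / D = 0.649
D = 590 / 0.649 = 909.1
Remaining denominator categories sum to 846
break-off with sufficient data = 909.1 − 846 ≈ 63

63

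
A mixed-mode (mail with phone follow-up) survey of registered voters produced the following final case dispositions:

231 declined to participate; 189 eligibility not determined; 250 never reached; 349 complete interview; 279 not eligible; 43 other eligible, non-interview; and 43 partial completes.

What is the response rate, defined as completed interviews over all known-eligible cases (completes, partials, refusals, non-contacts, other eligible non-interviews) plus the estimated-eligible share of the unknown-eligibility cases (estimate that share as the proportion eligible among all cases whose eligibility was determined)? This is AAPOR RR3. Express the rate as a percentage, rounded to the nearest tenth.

32.9%

Num = 349
Determined eligible = 349 + 43 + 231 + 250 + 43 = 916
e = 916 / (916 + 279) = 916 / 1195 = 0.7665
e × U = 0.7665 × 189 = 144.87
Denom = 916 + 144.87 = 1060.87
RR3 = 349 / 1060.87 = 0.3290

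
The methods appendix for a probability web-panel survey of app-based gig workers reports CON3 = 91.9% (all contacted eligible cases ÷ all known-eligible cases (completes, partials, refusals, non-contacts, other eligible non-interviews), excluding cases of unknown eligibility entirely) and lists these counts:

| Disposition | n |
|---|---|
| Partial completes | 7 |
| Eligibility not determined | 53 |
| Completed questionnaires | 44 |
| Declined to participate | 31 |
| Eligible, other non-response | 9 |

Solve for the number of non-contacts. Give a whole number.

Top: 44 + 7 + 31 + 9 = 91
CON3 = 91 / D = 0.919
D = 91 / 0.919 = 99.0
Other denominator terms total 91
non-contacts = 99.0 − 91 ≈ 8

8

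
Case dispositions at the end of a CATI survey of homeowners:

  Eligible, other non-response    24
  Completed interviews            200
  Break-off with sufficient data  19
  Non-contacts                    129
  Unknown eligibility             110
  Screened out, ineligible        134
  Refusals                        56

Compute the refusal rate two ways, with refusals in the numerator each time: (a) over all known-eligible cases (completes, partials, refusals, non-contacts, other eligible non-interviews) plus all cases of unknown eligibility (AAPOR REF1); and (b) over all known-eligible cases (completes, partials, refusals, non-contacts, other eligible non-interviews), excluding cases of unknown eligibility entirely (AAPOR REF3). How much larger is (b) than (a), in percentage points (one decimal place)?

Numerator → 56
Denom → 200 + 19 + 56 + 129 + 24 + 110 = 538
REF1 = 56 / 538 = 0.1041
Denom → 200 + 19 + 56 + 129 + 24 = 428
REF3 = 56 / 428 = 0.1308
Difference = 13.08 − 10.41 = 2.67 percentage points

2.7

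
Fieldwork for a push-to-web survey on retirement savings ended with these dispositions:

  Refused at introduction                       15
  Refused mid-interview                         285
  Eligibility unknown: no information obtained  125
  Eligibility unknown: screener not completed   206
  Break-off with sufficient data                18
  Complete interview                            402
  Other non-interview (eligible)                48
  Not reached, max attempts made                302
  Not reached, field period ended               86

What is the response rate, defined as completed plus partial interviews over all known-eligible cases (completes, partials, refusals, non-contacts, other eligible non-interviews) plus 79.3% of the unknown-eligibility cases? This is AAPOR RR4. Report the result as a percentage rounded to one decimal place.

Refusal or break-off = 15 + 285 = 300
No contact after all attempts = 86 + 302 = 388
Unknown eligibility = 206 + 125 = 331
Top: 402 + 18 = 420
Determined eligible: 402 + 18 + 300 + 388 + 48 = 1156
Eligible share of unknowns: 0.7930 × 331 = 262.48
Denom: 1156 + 262.48 = 1418.48
RR4 = 420 / 1418.48 = 0.2961

29.6%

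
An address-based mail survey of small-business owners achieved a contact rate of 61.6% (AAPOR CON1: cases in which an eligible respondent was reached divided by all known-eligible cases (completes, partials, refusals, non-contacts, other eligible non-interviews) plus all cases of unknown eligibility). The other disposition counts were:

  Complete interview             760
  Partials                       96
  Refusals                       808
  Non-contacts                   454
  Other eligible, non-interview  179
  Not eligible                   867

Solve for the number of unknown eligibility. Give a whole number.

695

Num = 760 + 96 + 808 + 179 = 1843
CON1 = 1843 / D = 0.616
D = 1843 / 0.616 = 2991.9
Other denominator terms total 2297
unknown eligibility = 2991.9 − 2297 ≈ 695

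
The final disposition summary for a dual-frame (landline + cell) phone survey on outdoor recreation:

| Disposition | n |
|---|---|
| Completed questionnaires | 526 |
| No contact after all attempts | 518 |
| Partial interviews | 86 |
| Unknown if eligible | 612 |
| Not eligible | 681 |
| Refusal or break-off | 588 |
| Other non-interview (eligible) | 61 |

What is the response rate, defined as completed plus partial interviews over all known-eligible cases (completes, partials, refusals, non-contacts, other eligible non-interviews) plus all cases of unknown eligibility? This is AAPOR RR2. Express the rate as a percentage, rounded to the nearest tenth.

25.6%

Top → 526 + 86 = 612
Denom → 526 + 86 + 588 + 518 + 61 + 612 = 2391
RR2 = 612 / 2391 = 0.2560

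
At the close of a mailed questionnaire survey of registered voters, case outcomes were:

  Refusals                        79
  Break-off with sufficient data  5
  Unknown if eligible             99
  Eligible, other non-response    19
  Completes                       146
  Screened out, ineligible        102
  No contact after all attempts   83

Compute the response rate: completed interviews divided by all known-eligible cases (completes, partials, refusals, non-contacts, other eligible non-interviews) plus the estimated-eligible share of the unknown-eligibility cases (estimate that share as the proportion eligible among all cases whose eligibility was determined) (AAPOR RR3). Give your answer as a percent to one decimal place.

35.8%

Num = 146
Eligible (known) = 146 + 5 + 79 + 83 + 19 = 332
e = 332 / (332 + 102) = 332 / 434 = 0.7650
e × U = 0.7650 × 99 = 75.73
Base = 332 + 75.73 = 407.73
RR3 = 146 / 407.73 = 0.3581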